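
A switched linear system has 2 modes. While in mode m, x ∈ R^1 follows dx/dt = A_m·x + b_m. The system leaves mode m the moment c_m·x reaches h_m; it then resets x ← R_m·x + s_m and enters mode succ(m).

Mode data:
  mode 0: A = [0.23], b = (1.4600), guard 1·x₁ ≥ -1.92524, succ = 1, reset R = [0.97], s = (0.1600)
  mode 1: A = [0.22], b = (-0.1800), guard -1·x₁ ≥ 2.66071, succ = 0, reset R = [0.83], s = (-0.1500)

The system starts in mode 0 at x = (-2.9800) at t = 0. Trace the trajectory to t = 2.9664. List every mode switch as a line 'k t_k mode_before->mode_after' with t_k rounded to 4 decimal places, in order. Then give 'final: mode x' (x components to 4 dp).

1 1.1846 0->1
2 2.6401 1->0
final: 0 -2.0475

Mode 0: guard c·x = -1.9252 hit at Δt = 1.1846 (t = 1.1846), x⁻ = (-1.9252) → reset → x⁺ = (-1.7075), jump to mode 1
Mode 1: guard c·x = 2.6607 hit at Δt = 1.4555 (t = 2.6401), x⁻ = (-2.6607) → reset → x⁺ = (-2.3584), jump to mode 0
Mode 0: flow for 0.3263 to horizon, guard not reached → x = (-2.0475)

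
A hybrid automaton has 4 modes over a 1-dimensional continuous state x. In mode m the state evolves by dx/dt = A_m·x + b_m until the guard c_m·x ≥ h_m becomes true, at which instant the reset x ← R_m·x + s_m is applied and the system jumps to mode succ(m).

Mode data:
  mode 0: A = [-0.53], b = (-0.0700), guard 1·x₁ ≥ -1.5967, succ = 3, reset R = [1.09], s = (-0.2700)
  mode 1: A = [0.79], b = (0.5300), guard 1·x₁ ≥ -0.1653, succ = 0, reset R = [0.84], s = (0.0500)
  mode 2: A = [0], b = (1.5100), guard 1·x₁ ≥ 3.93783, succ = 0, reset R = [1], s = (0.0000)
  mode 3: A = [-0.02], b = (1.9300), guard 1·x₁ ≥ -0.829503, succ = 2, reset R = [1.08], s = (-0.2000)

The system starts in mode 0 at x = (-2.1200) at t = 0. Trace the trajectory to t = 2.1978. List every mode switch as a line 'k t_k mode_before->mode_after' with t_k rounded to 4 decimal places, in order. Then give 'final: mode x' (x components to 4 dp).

Mode 0: guard c·x = -1.5967 hit at Δt = 0.5764 (t = 0.5764), x⁻ = (-1.5967) → reset → x⁺ = (-2.0104), jump to mode 3
Mode 3: guard c·x = -0.8295 hit at Δt = 0.6030 (t = 1.1794), x⁻ = (-0.8295) → reset → x⁺ = (-1.0959), jump to mode 2
Mode 2: flow for 1.0184 to horizon, guard not reached → x = (0.4419)

1 0.5764 0->3
2 1.1794 3->2
final: 2 0.4419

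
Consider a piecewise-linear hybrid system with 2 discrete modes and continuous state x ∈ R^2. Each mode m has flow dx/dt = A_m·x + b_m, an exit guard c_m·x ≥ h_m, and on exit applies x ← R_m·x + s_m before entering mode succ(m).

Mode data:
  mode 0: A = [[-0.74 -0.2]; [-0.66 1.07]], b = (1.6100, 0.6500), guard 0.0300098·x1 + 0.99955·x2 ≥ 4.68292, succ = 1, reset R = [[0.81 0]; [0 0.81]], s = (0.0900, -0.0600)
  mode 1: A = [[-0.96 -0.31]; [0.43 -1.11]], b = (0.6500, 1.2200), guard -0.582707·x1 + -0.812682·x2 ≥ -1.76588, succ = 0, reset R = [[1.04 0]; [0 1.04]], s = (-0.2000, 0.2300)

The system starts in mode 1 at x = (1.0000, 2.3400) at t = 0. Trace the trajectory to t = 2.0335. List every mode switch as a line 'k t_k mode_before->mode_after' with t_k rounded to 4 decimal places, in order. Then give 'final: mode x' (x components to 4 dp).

Mode 1: guard c·x = -1.7659 hit at Δt = 0.7190 (t = 0.7190), x⁻ = (0.5140, 1.8043) → reset → x⁺ = (0.3346, 2.1065), jump to mode 0
Mode 0: guard c·x = 4.6829 hit at Δt = 0.6820 (t = 1.4010), x⁻ = (0.7052, 4.6639) → reset → x⁺ = (0.6612, 3.7177), jump to mode 1
Mode 1: flow for 0.6325 to horizon, guard not reached → x = (0.2320, 2.4712)

1 0.7190 1->0
2 1.4010 0->1
final: 1 0.2320 2.4712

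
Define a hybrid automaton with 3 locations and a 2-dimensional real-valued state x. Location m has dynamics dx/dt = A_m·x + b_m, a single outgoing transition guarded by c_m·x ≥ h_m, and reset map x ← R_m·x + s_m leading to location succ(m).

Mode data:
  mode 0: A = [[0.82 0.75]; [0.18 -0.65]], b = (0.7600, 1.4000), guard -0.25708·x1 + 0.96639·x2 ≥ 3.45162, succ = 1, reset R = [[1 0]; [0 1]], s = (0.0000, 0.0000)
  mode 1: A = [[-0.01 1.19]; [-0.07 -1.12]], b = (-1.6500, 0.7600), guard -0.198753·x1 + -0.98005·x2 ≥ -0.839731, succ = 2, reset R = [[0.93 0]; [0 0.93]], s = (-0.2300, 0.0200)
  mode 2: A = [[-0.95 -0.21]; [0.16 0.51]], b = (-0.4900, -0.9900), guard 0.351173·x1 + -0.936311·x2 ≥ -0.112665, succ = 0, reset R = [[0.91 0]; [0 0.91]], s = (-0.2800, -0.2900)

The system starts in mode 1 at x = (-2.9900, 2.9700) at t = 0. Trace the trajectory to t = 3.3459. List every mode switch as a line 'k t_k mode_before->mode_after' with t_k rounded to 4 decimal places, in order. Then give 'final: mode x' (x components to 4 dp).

Mode 1: guard c·x = -0.8397 hit at Δt = 1.3739 (t = 1.3739), x⁻ = (-2.0830, 1.2792) → reset → x⁺ = (-2.1672, 1.2097), jump to mode 2
Mode 2: guard c·x = -0.1127 hit at Δt = 1.5414 (t = 2.9153), x⁻ = (-0.9627, -0.2407) → reset → x⁺ = (-1.1561, -0.5091), jump to mode 0
Mode 0: flow for 0.4306 to horizon, guard not reached → x = (-1.3418, 0.0556)

1 1.3739 1->2
2 2.9153 2->0
final: 0 -1.3418 0.0556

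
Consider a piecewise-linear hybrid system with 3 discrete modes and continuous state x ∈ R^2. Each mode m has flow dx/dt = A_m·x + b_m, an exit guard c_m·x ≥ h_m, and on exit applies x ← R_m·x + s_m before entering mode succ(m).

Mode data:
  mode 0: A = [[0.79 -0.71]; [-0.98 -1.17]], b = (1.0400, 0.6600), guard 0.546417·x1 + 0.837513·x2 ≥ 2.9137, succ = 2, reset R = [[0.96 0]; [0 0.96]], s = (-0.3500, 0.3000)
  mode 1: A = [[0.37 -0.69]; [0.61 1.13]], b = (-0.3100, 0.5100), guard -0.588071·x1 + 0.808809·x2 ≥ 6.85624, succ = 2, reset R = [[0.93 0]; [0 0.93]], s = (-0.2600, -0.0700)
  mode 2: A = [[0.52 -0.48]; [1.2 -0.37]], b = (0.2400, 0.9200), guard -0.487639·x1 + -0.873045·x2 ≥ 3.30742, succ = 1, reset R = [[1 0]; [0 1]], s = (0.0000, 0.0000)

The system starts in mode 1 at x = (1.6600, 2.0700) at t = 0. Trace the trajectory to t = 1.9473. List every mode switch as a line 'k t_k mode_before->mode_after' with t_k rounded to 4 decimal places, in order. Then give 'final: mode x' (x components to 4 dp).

Mode 1: guard c·x = 6.8562 hit at Δt = 0.9275 (t = 0.9275), x⁻ = (-1.2939, 7.5362) → reset → x⁺ = (-1.4633, 6.9387), jump to mode 2
Mode 2: flow for 1.0198 to horizon, guard not reached → x = (-5.3205, 1.9229)

1 0.9275 1->2
final: 2 -5.3205 1.9229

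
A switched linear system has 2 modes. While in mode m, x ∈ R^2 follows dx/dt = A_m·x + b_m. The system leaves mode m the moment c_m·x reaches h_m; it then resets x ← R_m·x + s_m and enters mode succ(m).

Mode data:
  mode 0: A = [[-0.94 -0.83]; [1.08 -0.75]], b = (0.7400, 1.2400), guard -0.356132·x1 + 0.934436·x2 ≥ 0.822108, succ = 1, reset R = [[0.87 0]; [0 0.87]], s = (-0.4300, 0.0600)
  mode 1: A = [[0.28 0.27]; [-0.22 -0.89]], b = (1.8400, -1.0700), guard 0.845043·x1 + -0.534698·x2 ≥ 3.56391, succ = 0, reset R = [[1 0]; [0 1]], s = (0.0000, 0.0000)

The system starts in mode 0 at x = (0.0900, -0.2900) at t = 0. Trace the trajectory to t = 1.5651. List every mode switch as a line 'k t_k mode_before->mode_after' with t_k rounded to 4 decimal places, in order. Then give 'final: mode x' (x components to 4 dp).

1 1.0352 0->1
final: 1 0.8708 0.0792

Mode 0: guard c·x = 0.8221 hit at Δt = 1.0352 (t = 1.0352), x⁻ = (0.2421, 0.9721) → reset → x⁺ = (-0.2194, 0.9057), jump to mode 1
Mode 1: flow for 0.5299 to horizon, guard not reached → x = (0.8708, 0.0792)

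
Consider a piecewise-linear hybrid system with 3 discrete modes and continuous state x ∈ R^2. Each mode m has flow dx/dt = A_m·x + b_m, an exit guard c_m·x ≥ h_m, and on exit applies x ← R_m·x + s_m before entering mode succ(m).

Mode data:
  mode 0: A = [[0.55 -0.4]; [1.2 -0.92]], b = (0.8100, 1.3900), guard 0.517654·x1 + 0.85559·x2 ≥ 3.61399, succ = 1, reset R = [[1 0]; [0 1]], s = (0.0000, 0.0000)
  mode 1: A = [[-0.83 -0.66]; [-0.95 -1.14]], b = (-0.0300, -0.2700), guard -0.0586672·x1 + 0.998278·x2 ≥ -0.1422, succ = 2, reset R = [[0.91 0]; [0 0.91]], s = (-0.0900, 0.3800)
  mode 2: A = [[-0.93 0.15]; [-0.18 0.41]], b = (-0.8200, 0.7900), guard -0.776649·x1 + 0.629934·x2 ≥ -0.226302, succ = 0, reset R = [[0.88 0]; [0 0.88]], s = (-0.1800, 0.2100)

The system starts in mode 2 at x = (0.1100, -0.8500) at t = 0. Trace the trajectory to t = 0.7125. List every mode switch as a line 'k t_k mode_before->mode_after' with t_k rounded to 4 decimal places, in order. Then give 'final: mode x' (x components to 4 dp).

Mode 2: guard c·x = -0.2263 hit at Δt = 0.4020 (t = 0.4020), x⁻ = (-0.2370, -0.6515) → reset → x⁺ = (-0.3886, -0.3633), jump to mode 0
Mode 0: flow for 0.3105 to horizon, guard not reached → x = (-0.1627, 0.0150)

1 0.4020 2->0
final: 0 -0.1627 0.0150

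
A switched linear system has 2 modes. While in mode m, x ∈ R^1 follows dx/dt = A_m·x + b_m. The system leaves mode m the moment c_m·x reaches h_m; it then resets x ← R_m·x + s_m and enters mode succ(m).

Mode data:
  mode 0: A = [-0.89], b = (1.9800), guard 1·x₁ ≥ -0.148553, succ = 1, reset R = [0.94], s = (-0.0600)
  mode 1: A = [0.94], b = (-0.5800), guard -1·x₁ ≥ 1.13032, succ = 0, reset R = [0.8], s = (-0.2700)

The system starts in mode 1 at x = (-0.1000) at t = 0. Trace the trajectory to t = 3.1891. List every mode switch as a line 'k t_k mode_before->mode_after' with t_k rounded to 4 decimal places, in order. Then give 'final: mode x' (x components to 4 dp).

Mode 1: guard c·x = 1.1303 hit at Δt = 0.9476 (t = 0.9476), x⁻ = (-1.1303) → reset → x⁺ = (-1.1743), jump to mode 0
Mode 0: guard c·x = -0.1486 hit at Δt = 0.4036 (t = 1.3512), x⁻ = (-0.1486) → reset → x⁺ = (-0.1996), jump to mode 1
Mode 1: guard c·x = 1.1303 hit at Δt = 0.8092 (t = 2.1604), x⁻ = (-1.1303) → reset → x⁺ = (-1.1743), jump to mode 0
Mode 0: guard c·x = -0.1486 hit at Δt = 0.4036 (t = 2.5640), x⁻ = (-0.1486) → reset → x⁺ = (-0.1996), jump to mode 1
Mode 1: flow for 0.6251 to horizon, guard not reached → x = (-0.8527)

1 0.9476 1->0
2 1.3512 0->1
3 2.1604 1->0
4 2.5640 0->1
final: 1 -0.8527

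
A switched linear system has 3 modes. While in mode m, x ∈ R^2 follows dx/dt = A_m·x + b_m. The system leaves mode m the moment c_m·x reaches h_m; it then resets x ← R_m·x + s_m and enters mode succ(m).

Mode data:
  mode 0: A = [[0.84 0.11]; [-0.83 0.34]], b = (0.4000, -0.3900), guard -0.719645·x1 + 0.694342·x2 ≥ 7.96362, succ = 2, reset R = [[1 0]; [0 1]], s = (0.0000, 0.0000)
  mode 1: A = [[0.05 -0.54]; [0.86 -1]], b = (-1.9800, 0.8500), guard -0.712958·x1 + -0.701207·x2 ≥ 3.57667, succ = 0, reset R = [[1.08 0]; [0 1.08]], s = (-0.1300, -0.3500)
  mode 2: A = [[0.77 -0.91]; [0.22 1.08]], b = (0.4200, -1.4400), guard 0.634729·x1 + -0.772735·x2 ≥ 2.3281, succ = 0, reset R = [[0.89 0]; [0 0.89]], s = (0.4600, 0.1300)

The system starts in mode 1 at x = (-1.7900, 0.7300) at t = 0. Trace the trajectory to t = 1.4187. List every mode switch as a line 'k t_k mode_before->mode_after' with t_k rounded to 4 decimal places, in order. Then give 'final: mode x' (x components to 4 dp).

1 1.0852 1->0
final: 0 -5.8163 -0.2456

Mode 1: guard c·x = 3.5767 hit at Δt = 1.0852 (t = 1.0852), x⁻ = (-4.0301, -1.0031) → reset → x⁺ = (-4.4825, -1.4333), jump to mode 0
Mode 0: flow for 0.3335 to horizon, guard not reached → x = (-5.8163, -0.2456)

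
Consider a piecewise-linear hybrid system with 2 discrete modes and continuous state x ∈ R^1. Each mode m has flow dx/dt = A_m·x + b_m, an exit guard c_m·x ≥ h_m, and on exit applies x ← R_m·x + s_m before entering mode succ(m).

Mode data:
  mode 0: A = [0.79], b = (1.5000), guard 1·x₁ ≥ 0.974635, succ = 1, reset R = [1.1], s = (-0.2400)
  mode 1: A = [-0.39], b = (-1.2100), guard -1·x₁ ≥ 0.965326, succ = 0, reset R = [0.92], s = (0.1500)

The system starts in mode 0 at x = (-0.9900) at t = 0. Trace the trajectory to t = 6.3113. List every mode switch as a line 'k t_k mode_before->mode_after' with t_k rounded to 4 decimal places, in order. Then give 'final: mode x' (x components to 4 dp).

Mode 0: guard c·x = 0.9746 hit at Δt = 1.4572 (t = 1.4572), x⁻ = (0.9746) → reset → x⁺ = (0.8321), jump to mode 1
Mode 1: guard c·x = 0.9653 hit at Δt = 1.5649 (t = 3.0221), x⁻ = (-0.9653) → reset → x⁺ = (-0.7381), jump to mode 0
Mode 0: guard c·x = 0.9746 hit at Δt = 1.1475 (t = 4.1696), x⁻ = (0.9746) → reset → x⁺ = (0.8321), jump to mode 1
Mode 1: guard c·x = 0.9653 hit at Δt = 1.5649 (t = 5.7345), x⁻ = (-0.9653) → reset → x⁺ = (-0.7381), jump to mode 0
Mode 0: flow for 0.5768 to horizon, guard not reached → x = (-0.0681)

1 1.4572 0->1
2 3.0221 1->0
3 4.1696 0->1
4 5.7345 1->0
final: 0 -0.0681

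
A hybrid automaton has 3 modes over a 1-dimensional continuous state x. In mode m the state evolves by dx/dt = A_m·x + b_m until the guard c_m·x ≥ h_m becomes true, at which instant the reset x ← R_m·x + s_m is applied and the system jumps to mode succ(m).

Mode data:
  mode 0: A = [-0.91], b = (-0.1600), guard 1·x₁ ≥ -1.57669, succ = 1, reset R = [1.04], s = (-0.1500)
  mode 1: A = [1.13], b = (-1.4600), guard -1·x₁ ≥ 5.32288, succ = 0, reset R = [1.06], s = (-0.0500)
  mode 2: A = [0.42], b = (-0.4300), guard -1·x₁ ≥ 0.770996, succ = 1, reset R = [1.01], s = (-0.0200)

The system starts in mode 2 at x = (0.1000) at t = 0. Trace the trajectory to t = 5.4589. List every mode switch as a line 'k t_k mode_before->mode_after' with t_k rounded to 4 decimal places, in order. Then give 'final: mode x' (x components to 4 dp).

1 1.5813 2->1
2 2.6006 1->0
3 4.1068 0->1
4 4.7827 1->0
final: 0 -3.1573

Mode 2: guard c·x = 0.7710 hit at Δt = 1.5813 (t = 1.5813), x⁻ = (-0.7710) → reset → x⁺ = (-0.7987), jump to mode 1
Mode 1: guard c·x = 5.3229 hit at Δt = 1.0193 (t = 2.6006), x⁻ = (-5.3229) → reset → x⁺ = (-5.6923), jump to mode 0
Mode 0: guard c·x = -1.5767 hit at Δt = 1.5062 (t = 4.1068), x⁻ = (-1.5767) → reset → x⁺ = (-1.7898), jump to mode 1
Mode 1: guard c·x = 5.3229 hit at Δt = 0.6759 (t = 4.7827), x⁻ = (-5.3229) → reset → x⁺ = (-5.6923), jump to mode 0
Mode 0: flow for 0.6762 to horizon, guard not reached → x = (-3.1573)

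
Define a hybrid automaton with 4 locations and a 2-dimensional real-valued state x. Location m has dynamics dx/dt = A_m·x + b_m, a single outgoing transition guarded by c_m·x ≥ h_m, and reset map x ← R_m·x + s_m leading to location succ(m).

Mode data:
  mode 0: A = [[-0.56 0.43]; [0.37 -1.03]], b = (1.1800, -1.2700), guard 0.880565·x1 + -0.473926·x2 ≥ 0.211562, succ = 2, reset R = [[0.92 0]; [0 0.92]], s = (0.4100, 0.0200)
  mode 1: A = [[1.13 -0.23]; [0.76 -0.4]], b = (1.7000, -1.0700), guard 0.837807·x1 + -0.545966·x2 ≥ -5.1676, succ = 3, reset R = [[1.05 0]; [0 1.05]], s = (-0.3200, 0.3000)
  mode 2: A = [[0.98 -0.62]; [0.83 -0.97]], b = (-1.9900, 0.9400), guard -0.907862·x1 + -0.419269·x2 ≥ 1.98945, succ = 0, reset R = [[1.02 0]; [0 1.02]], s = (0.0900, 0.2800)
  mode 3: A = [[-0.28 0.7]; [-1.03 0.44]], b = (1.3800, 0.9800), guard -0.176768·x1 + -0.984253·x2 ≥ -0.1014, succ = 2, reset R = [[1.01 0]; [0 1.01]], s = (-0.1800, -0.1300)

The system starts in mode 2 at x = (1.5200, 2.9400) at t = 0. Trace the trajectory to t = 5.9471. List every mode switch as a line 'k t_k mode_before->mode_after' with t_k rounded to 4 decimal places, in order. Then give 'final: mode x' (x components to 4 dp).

1 1.1547 2->0
2 2.5199 0->2
3 3.4364 2->0
4 4.5964 0->2
5 5.4657 2->0
final: 0 -1.1058 -0.7157

Mode 2: guard c·x = 1.9894 hit at Δt = 1.1547 (t = 1.1547), x⁻ = (-2.7468, 1.2028) → reset → x⁺ = (-2.7118, 1.5069), jump to mode 0
Mode 0: guard c·x = 0.2116 hit at Δt = 1.3652 (t = 2.5199), x⁻ = (-0.1968, -0.8120) → reset → x⁺ = (0.2290, -0.7270), jump to mode 2
Mode 2: guard c·x = 1.9894 hit at Δt = 0.9165 (t = 3.4364), x⁻ = (-2.1049, -0.1873) → reset → x⁺ = (-2.0570, 0.0890), jump to mode 0
Mode 0: guard c·x = 0.2116 hit at Δt = 1.1600 (t = 4.5964), x⁻ = (-0.3284, -1.0566) → reset → x⁺ = (0.1079, -0.9521), jump to mode 2
Mode 2: guard c·x = 1.9894 hit at Δt = 0.8694 (t = 5.4657), x⁻ = (-2.0457, -0.3155) → reset → x⁺ = (-1.9966, -0.0418), jump to mode 0
Mode 0: flow for 0.4814 to horizon, guard not reached → x = (-1.1058, -0.7157)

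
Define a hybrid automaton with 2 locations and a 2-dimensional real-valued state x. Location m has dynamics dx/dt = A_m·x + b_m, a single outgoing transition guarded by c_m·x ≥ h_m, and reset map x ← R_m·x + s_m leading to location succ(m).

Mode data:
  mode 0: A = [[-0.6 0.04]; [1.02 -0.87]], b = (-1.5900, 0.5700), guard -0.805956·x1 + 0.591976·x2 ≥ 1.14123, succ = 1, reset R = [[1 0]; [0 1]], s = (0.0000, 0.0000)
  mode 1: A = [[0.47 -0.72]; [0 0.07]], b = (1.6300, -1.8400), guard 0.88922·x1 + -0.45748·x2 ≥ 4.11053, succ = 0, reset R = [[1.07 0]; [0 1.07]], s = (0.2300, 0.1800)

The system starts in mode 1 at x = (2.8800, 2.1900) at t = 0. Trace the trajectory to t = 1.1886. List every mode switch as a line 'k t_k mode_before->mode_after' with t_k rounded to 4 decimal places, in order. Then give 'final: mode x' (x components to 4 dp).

Mode 1: guard c·x = 4.1105 hit at Δt = 0.8789 (t = 0.8789), x⁻ = (4.9627, 0.6610) → reset → x⁺ = (5.5401, 0.8873), jump to mode 0
Mode 0: flow for 0.3097 to horizon, guard not reached → x = (4.1694, 2.1621)

1 0.8789 1->0
final: 0 4.1694 2.1621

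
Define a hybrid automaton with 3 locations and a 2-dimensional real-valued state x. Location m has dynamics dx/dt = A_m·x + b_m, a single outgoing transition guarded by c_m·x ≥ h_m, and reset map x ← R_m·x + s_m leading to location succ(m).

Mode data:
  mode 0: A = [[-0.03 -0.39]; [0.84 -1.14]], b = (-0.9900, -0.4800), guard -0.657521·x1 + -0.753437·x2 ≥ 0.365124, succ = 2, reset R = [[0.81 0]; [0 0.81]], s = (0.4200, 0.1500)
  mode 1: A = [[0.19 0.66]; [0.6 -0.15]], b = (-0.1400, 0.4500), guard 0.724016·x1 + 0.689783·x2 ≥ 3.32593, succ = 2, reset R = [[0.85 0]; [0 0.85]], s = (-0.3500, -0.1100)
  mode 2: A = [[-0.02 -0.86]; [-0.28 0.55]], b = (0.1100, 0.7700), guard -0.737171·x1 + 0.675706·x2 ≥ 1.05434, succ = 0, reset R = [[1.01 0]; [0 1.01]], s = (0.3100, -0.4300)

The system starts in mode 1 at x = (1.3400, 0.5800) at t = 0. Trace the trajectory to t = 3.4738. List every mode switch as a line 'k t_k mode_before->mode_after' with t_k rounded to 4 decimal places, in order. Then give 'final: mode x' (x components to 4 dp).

Mode 1: guard c·x = 3.3259 hit at Δt = 1.1438 (t = 1.1438), x⁻ = (2.5652, 2.1292) → reset → x⁺ = (1.8305, 1.6998), jump to mode 2
Mode 2: guard c·x = 1.0543 hit at Δt = 0.5475 (t = 1.6913), x⁻ = (0.8938, 2.5354) → reset → x⁺ = (1.2127, 2.1308), jump to mode 0
Mode 0: guard c·x = 0.3651 hit at Δt = 1.3464 (t = 3.0377), x⁻ = (-0.6695, 0.0996) → reset → x⁺ = (-0.1223, 0.2307), jump to mode 2
Mode 2: flow for 0.4361 to horizon, guard not reached → x = (-0.2426, 0.6956)

1 1.1438 1->2
2 1.6913 2->0
3 3.0377 0->2
final: 2 -0.2426 0.6956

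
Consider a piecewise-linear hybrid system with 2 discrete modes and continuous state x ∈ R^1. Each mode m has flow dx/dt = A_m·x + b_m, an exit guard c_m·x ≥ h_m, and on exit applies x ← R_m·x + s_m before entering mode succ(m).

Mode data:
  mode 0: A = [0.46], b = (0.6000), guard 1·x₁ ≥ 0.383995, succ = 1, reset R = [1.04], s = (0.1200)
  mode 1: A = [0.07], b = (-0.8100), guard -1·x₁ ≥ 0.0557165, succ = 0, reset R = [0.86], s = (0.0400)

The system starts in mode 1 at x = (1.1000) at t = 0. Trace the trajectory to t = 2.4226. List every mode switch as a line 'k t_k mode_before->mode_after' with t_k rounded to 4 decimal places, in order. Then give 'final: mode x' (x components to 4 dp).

Mode 1: guard c·x = 0.0557 hit at Δt = 1.4956 (t = 1.4956), x⁻ = (-0.0557) → reset → x⁺ = (-0.0079), jump to mode 0
Mode 0: guard c·x = 0.3840 hit at Δt = 0.5742 (t = 2.0698), x⁻ = (0.3840) → reset → x⁺ = (0.5194), jump to mode 1
Mode 1: flow for 0.3528 to horizon, guard not reached → x = (0.2430)

1 1.4956 1->0
2 2.0698 0->1
final: 1 0.2430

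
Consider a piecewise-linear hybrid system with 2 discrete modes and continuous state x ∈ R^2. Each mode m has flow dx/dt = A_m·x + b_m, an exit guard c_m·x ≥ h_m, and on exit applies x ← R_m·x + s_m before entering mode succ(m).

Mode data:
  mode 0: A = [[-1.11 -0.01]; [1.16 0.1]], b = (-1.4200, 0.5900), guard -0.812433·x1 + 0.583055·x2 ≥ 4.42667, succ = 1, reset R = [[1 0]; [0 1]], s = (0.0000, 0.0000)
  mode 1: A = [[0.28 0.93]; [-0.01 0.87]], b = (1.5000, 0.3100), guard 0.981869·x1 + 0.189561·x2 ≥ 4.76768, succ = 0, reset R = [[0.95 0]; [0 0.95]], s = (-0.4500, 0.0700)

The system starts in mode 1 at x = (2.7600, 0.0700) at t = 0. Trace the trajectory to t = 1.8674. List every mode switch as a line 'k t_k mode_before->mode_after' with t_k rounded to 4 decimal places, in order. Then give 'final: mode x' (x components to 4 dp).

1 0.7333 1->0
final: 0 0.2266 3.7354

Mode 1: guard c·x = 4.7677 hit at Δt = 0.7333 (t = 0.7333), x⁻ = (4.7759, 0.4135) → reset → x⁺ = (4.0871, 0.4629), jump to mode 0
Mode 0: flow for 1.1341 to horizon, guard not reached → x = (0.2266, 3.7354)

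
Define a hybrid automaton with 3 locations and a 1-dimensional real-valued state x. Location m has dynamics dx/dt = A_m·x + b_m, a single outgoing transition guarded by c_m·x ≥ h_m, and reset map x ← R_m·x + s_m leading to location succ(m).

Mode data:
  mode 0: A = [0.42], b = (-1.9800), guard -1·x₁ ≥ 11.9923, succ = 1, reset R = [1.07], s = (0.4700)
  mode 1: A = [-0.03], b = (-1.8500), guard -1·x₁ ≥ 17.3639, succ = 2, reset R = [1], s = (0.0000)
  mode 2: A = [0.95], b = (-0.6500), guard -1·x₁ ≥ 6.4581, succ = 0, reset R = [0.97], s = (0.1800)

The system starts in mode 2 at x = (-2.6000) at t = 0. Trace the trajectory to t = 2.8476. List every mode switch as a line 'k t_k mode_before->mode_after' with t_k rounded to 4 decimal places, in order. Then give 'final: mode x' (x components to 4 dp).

1 0.8178 2->0
2 1.8568 0->1
final: 1 -13.8057

Mode 2: guard c·x = 6.4581 hit at Δt = 0.8178 (t = 0.8178), x⁻ = (-6.4581) → reset → x⁺ = (-6.0844), jump to mode 0
Mode 0: guard c·x = 11.9923 hit at Δt = 1.0390 (t = 1.8568), x⁻ = (-11.9923) → reset → x⁺ = (-12.3618), jump to mode 1
Mode 1: flow for 0.9908 to horizon, guard not reached → x = (-13.8057)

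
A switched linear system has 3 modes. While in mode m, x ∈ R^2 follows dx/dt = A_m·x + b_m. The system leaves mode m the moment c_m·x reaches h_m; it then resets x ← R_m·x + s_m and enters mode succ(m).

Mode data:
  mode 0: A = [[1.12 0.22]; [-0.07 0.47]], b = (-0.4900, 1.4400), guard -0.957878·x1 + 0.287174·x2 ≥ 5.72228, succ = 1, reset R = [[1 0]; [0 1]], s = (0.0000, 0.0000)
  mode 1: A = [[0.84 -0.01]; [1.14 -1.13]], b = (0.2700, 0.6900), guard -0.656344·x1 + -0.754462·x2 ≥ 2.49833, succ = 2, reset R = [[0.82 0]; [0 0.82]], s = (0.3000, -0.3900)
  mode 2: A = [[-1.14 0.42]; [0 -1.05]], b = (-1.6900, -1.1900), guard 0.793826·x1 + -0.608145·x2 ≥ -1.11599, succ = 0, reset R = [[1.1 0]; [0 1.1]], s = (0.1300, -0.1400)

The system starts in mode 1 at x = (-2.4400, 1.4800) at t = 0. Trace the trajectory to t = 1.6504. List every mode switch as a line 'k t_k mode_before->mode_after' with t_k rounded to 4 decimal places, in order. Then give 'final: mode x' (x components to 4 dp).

1 0.5032 1->2
2 1.3462 2->0
final: 0 -3.3118 -0.7704

Mode 1: guard c·x = 2.4983 hit at Δt = 0.5032 (t = 0.5032), x⁻ = (-3.5587, -0.2156) → reset → x⁺ = (-2.6181, -0.5668), jump to mode 2
Mode 2: guard c·x = -1.1160 hit at Δt = 0.8430 (t = 1.3462), x⁻ = (-2.0950, -0.8995) → reset → x⁺ = (-2.1745, -1.1295), jump to mode 0
Mode 0: flow for 0.3042 to horizon, guard not reached → x = (-3.3118, -0.7704)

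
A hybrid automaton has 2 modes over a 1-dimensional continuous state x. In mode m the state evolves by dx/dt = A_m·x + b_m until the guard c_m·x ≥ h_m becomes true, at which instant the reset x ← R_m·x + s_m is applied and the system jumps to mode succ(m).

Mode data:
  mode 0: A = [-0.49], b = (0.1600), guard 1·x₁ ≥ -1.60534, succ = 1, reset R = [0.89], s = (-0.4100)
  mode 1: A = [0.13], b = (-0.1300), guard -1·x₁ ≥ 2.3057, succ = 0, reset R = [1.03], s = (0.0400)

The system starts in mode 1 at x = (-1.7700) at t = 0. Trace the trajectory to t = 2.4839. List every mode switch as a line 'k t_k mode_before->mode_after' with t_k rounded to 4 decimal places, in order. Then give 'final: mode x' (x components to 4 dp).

Mode 1: guard c·x = 2.3057 hit at Δt = 1.3600 (t = 1.3600), x⁻ = (-2.3057) → reset → x⁺ = (-2.3349), jump to mode 0
Mode 0: guard c·x = -1.6053 hit at Δt = 0.6538 (t = 2.0138), x⁻ = (-1.6053) → reset → x⁺ = (-1.8388), jump to mode 1
Mode 1: flow for 0.4701 to horizon, guard not reached → x = (-2.0176)

1 1.3600 1->0
2 2.0138 0->1
final: 1 -2.0176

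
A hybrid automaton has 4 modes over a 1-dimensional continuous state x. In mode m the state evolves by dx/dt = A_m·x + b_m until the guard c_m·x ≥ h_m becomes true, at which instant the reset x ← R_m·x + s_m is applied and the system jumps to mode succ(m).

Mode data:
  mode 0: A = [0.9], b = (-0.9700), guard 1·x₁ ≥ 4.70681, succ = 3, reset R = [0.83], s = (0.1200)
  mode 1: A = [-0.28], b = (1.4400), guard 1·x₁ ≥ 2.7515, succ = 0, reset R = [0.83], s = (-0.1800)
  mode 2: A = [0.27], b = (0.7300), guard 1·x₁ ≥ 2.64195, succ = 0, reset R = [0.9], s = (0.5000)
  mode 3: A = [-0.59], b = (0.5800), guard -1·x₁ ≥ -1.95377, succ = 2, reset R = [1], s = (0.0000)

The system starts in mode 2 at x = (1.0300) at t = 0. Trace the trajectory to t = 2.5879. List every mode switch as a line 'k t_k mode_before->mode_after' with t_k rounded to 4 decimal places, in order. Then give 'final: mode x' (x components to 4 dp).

Mode 2: guard c·x = 2.6420 hit at Δt = 1.3292 (t = 1.3292), x⁻ = (2.6420) → reset → x⁺ = (2.8778), jump to mode 0
Mode 0: guard c·x = 4.7068 hit at Δt = 0.7791 (t = 2.1083), x⁻ = (4.7068) → reset → x⁺ = (4.0267), jump to mode 3
Mode 3: flow for 0.4796 to horizon, guard not reached → x = (3.2765)

1 1.3292 2->0
2 2.1083 0->3
final: 3 3.2765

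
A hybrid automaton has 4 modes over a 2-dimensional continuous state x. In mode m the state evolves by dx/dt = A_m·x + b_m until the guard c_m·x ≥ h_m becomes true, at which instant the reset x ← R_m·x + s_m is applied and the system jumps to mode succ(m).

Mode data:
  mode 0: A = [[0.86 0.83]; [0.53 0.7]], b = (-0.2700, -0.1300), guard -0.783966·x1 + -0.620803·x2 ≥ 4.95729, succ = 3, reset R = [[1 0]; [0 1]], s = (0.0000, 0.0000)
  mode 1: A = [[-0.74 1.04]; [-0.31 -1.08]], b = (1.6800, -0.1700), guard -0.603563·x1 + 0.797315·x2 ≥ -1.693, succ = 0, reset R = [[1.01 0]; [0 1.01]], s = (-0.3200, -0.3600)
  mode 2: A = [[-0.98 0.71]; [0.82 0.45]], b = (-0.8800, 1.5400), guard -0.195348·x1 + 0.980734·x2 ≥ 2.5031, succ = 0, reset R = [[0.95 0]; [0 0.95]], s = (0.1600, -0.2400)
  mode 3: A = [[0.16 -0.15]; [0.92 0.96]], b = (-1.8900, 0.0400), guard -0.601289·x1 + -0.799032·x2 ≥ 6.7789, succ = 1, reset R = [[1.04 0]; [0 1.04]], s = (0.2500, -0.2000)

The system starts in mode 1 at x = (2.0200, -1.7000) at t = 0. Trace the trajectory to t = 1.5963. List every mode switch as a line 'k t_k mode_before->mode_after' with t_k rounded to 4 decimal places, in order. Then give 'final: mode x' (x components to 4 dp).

Mode 1: guard c·x = -1.6930 hit at Δt = 0.7191 (t = 0.7191), x⁻ = (1.3382, -1.1104) → reset → x⁺ = (1.0316, -1.4815), jump to mode 0
Mode 0: flow for 0.8772 to horizon, guard not reached → x = (-0.1499, -2.4903)

1 0.7191 1->0
final: 0 -0.1499 -2.4903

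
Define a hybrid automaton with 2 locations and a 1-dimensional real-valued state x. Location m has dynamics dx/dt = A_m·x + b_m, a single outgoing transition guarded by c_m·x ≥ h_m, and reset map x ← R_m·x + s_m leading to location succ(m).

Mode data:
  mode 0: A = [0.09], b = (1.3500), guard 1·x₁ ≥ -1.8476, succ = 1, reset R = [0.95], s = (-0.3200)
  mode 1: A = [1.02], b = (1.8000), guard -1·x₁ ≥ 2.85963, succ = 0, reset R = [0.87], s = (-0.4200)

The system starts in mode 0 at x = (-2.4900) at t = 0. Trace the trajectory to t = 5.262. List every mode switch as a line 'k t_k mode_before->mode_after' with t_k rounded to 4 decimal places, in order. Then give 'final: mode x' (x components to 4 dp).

Mode 0: guard c·x = -1.8476 hit at Δt = 0.5564 (t = 0.5564), x⁻ = (-1.8476) → reset → x⁺ = (-2.0752), jump to mode 1
Mode 1: guard c·x = 2.8596 hit at Δt = 1.2355 (t = 1.7919), x⁻ = (-2.8596) → reset → x⁺ = (-2.9079), jump to mode 0
Mode 0: guard c·x = -1.8476 hit at Δt = 0.9339 (t = 2.7258), x⁻ = (-1.8476) → reset → x⁺ = (-2.0752), jump to mode 1
Mode 1: guard c·x = 2.8596 hit at Δt = 1.2355 (t = 3.9613), x⁻ = (-2.8596) → reset → x⁺ = (-2.9079), jump to mode 0
Mode 0: guard c·x = -1.8476 hit at Δt = 0.9339 (t = 4.8952), x⁻ = (-1.8476) → reset → x⁺ = (-2.0752), jump to mode 1
Mode 1: flow for 0.3668 to horizon, guard not reached → x = (-2.2161)

1 0.5564 0->1
2 1.7919 1->0
3 2.7258 0->1
4 3.9613 1->0
5 4.8952 0->1
final: 1 -2.2161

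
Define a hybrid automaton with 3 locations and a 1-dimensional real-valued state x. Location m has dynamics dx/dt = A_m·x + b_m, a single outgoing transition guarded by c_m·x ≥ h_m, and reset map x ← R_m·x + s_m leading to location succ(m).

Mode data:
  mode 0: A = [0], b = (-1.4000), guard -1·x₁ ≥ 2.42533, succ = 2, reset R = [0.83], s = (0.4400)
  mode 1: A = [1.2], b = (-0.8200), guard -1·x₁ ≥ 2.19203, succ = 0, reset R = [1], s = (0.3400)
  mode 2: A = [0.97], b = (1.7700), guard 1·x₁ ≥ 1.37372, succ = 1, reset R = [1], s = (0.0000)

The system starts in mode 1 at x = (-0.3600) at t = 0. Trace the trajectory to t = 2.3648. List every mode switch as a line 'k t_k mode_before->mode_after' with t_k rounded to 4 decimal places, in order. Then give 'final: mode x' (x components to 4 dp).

1 0.8448 1->0
2 1.2543 0->2
final: 2 -1.0856

Mode 1: guard c·x = 2.1920 hit at Δt = 0.8448 (t = 0.8448), x⁻ = (-2.1920) → reset → x⁺ = (-1.8520), jump to mode 0
Mode 0: guard c·x = 2.4253 hit at Δt = 0.4095 (t = 1.2543), x⁻ = (-2.4253) → reset → x⁺ = (-1.5730), jump to mode 2
Mode 2: flow for 1.1105 to horizon, guard not reached → x = (-1.0856)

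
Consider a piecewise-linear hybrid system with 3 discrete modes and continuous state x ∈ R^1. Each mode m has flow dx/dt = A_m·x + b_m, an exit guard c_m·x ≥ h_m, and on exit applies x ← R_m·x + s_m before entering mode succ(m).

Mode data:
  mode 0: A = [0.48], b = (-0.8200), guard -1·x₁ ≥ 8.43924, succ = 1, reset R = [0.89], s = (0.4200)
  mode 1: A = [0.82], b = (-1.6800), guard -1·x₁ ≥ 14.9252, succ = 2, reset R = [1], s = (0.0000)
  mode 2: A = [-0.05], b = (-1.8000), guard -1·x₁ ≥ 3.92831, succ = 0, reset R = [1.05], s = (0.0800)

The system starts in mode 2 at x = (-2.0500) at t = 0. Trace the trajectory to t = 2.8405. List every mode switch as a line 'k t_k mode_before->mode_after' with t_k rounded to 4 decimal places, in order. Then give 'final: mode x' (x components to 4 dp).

Mode 2: guard c·x = 3.9283 hit at Δt = 1.1383 (t = 1.1383), x⁻ = (-3.9283) → reset → x⁺ = (-4.0447), jump to mode 0
Mode 0: guard c·x = 8.4392 hit at Δt = 1.1823 (t = 2.3206), x⁻ = (-8.4392) → reset → x⁺ = (-7.0909), jump to mode 1
Mode 1: flow for 0.5199 to horizon, guard not reached → x = (-11.9497)

1 1.1383 2->0
2 2.3206 0->1
final: 1 -11.9497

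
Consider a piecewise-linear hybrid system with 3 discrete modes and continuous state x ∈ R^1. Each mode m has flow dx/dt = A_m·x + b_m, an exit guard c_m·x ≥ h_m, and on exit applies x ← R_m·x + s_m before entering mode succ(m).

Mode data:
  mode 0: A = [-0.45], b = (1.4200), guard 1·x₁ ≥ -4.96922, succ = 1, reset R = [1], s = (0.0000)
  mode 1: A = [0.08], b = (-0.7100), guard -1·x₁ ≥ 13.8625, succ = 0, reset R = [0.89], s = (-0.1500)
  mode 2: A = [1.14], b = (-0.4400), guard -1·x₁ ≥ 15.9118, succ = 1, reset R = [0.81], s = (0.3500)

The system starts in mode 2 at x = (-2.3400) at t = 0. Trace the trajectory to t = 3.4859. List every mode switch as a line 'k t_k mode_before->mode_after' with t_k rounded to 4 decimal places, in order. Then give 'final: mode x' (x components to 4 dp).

1 1.5686 2->1
2 2.3185 1->0
final: 0 -6.0952

Mode 2: guard c·x = 15.9118 hit at Δt = 1.5686 (t = 1.5686), x⁻ = (-15.9118) → reset → x⁺ = (-12.5386), jump to mode 1
Mode 1: guard c·x = 13.8625 hit at Δt = 0.7499 (t = 2.3185), x⁻ = (-13.8625) → reset → x⁺ = (-12.4876), jump to mode 0
Mode 0: flow for 1.1674 to horizon, guard not reached → x = (-6.0952)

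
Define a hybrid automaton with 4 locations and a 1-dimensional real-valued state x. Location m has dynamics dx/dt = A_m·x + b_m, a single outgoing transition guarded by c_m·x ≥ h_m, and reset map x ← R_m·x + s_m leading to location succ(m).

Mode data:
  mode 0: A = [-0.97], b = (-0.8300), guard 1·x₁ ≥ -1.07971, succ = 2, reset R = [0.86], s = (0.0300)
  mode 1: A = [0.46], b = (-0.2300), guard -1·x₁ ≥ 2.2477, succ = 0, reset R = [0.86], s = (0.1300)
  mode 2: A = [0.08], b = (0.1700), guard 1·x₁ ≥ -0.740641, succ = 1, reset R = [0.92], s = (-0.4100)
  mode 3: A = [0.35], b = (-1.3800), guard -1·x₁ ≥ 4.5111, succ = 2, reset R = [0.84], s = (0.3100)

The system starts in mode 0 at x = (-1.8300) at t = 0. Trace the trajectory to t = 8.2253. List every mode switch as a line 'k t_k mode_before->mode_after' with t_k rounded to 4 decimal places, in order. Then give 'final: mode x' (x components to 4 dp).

Mode 0: guard c·x = -1.0797 hit at Δt = 1.5154 (t = 1.5154), x⁻ = (-1.0797) → reset → x⁺ = (-0.8986), jump to mode 2
Mode 2: guard c·x = -0.7406 hit at Δt = 1.5139 (t = 3.0293), x⁻ = (-0.7406) → reset → x⁺ = (-1.0914), jump to mode 1
Mode 1: guard c·x = 2.2477 hit at Δt = 1.1873 (t = 4.2166), x⁻ = (-2.2477) → reset → x⁺ = (-1.8030), jump to mode 0
Mode 0: guard c·x = -1.0797 hit at Δt = 1.4864 (t = 5.7030), x⁻ = (-1.0797) → reset → x⁺ = (-0.8986), jump to mode 2
Mode 2: guard c·x = -0.7406 hit at Δt = 1.5139 (t = 7.2170), x⁻ = (-0.7406) → reset → x⁺ = (-1.0914), jump to mode 1
Mode 1: flow for 1.0083 to horizon, guard not reached → x = (-2.0306)

1 1.5154 0->2
2 3.0293 2->1
3 4.2166 1->0
4 5.7030 0->2
5 7.2170 2->1
final: 1 -2.0306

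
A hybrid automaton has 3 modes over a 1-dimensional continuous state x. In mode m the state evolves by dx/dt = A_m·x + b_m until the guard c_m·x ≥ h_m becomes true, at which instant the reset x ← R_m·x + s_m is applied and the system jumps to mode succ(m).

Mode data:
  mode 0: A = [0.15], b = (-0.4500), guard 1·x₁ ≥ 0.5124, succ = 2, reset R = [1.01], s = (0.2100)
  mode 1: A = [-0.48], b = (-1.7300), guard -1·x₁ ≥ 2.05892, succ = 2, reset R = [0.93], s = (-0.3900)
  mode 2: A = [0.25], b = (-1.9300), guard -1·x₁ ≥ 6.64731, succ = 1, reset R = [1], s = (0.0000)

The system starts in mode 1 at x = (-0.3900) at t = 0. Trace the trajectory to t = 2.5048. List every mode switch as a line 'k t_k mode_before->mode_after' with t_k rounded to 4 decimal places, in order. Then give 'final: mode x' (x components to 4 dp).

1 1.5258 1->2
final: 2 -5.0847

Mode 1: guard c·x = 2.0589 hit at Δt = 1.5258 (t = 1.5258), x⁻ = (-2.0589) → reset → x⁺ = (-2.3048), jump to mode 2
Mode 2: flow for 0.9790 to horizon, guard not reached → x = (-5.0847)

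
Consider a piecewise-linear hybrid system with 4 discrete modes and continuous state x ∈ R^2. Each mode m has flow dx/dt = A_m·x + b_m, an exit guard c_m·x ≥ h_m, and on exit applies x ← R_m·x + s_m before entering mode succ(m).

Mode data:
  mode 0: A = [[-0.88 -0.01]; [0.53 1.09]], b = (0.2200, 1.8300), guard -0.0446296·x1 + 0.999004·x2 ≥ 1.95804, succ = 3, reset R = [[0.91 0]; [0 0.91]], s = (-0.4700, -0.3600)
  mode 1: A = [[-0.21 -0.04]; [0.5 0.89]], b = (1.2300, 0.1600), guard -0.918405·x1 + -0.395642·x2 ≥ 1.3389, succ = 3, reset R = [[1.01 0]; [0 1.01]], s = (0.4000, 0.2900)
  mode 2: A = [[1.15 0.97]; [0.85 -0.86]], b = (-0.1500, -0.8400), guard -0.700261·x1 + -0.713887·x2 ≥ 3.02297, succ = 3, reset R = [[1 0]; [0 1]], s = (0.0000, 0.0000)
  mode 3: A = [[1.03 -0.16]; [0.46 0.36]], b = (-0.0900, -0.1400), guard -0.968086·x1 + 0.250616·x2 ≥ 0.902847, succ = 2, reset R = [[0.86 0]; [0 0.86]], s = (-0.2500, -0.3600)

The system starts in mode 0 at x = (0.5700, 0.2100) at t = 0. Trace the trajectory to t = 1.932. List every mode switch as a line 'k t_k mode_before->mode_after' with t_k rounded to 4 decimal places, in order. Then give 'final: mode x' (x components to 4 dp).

Mode 0: guard c·x = 1.9580 hit at Δt = 0.5537 (t = 0.5537), x⁻ = (0.4418, 1.9797) → reset → x⁺ = (-0.0679, 1.4416), jump to mode 3
Mode 3: guard c·x = 0.9028 hit at Δt = 0.7207 (t = 1.2744), x⁻ = (-0.5029, 1.6597) → reset → x⁺ = (-0.6825, 1.0674), jump to mode 2
Mode 2: flow for 0.6576 to horizon, guard not reached → x = (-1.1372, -0.1733)

1 0.5537 0->3
2 1.2744 3->2
final: 2 -1.1372 -0.1733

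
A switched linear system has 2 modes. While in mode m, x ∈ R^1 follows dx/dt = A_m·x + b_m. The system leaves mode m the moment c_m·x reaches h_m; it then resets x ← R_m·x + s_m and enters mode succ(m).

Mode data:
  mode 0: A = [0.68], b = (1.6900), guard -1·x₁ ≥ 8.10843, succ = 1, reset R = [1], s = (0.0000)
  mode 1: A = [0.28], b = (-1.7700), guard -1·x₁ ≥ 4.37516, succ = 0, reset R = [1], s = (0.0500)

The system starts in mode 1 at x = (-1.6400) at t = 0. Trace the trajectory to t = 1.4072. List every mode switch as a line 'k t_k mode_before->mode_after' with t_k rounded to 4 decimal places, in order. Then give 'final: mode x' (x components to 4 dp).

1 1.0547 1->0
final: 0 -4.8235

Mode 1: guard c·x = 4.3752 hit at Δt = 1.0547 (t = 1.0547), x⁻ = (-4.3752) → reset → x⁺ = (-4.3252), jump to mode 0
Mode 0: flow for 0.3525 to horizon, guard not reached → x = (-4.8235)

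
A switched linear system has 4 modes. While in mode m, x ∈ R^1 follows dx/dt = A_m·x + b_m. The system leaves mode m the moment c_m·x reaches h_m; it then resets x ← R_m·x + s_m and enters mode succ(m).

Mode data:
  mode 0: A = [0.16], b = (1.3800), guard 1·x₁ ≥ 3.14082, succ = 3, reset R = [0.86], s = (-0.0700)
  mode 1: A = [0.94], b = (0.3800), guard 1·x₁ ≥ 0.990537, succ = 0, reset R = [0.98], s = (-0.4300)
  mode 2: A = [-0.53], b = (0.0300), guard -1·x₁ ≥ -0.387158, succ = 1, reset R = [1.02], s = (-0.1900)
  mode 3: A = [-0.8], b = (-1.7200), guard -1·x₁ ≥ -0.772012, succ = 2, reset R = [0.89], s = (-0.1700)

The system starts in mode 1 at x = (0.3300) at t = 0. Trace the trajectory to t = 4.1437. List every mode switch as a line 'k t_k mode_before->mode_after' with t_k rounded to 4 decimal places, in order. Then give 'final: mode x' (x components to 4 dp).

Mode 1: guard c·x = 0.9905 hit at Δt = 0.6826 (t = 0.6826), x⁻ = (0.9905) → reset → x⁺ = (0.5407), jump to mode 0
Mode 0: guard c·x = 3.1408 hit at Δt = 1.5608 (t = 2.2434), x⁻ = (3.1408) → reset → x⁺ = (2.6311), jump to mode 3
Mode 3: guard c·x = -0.7720 hit at Δt = 0.6155 (t = 2.8589), x⁻ = (0.7720) → reset → x⁺ = (0.5171), jump to mode 2
Mode 2: guard c·x = -0.3872 hit at Δt = 0.6255 (t = 3.4844), x⁻ = (0.3872) → reset → x⁺ = (0.2049), jump to mode 1
Mode 1: flow for 0.6593 to horizon, guard not reached → x = (0.7278)

1 0.6826 1->0
2 2.2434 0->3
3 2.8589 3->2
4 3.4844 2->1
final: 1 0.7278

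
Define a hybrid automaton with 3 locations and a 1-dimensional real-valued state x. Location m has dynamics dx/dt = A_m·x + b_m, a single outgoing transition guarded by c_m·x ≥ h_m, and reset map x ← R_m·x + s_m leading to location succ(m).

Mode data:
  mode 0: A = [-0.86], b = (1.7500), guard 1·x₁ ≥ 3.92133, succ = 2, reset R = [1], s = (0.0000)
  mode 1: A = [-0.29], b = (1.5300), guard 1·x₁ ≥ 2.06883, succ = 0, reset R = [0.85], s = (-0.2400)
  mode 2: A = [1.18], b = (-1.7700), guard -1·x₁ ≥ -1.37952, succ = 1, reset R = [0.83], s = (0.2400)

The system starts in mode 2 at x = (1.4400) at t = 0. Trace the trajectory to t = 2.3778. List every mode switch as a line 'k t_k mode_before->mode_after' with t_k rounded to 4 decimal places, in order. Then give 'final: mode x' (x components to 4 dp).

1 0.5908 2->1
2 1.2573 1->0
final: 0 1.8379

Mode 2: guard c·x = -1.3795 hit at Δt = 0.5908 (t = 0.5908), x⁻ = (1.3795) → reset → x⁺ = (1.3850), jump to mode 1
Mode 1: guard c·x = 2.0688 hit at Δt = 0.6665 (t = 1.2573), x⁻ = (2.0688) → reset → x⁺ = (1.5185), jump to mode 0
Mode 0: flow for 1.1205 to horizon, guard not reached → x = (1.8379)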